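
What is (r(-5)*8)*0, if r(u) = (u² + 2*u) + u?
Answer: 0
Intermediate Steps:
r(u) = u² + 3*u
(r(-5)*8)*0 = (-5*(3 - 5)*8)*0 = (-5*(-2)*8)*0 = (10*8)*0 = 80*0 = 0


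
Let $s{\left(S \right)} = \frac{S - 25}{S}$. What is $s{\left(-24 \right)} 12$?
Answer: $\frac{49}{2} \approx 24.5$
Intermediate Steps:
$s{\left(S \right)} = \frac{-25 + S}{S}$
$s{\left(-24 \right)} 12 = \frac{-25 - 24}{-24} \cdot 12 = \left(- \frac{1}{24}\right) \left(-49\right) 12 = \frac{49}{24} \cdot 12 = \frac{49}{2}$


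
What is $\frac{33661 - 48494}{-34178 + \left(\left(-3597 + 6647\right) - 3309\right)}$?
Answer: $\frac{1141}{2649} \approx 0.43073$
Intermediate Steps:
$\frac{33661 - 48494}{-34178 + \left(\left(-3597 + 6647\right) - 3309\right)} = - \frac{14833}{-34178 + \left(3050 - 3309\right)} = - \frac{14833}{-34178 - 259} = - \frac{14833}{-34437} = \left(-14833\right) \left(- \frac{1}{34437}\right) = \frac{1141}{2649}$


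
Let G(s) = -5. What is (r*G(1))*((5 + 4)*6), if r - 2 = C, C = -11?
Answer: 2430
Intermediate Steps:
r = -9 (r = 2 - 11 = -9)
(r*G(1))*((5 + 4)*6) = (-9*(-5))*((5 + 4)*6) = 45*(9*6) = 45*54 = 2430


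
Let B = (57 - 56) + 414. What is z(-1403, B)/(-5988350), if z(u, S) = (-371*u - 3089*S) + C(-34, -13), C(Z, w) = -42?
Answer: 380732/2994175 ≈ 0.12716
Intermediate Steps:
B = 415 (B = 1 + 414 = 415)
z(u, S) = -42 - 3089*S - 371*u (z(u, S) = (-371*u - 3089*S) - 42 = (-3089*S - 371*u) - 42 = -42 - 3089*S - 371*u)
z(-1403, B)/(-5988350) = (-42 - 3089*415 - 371*(-1403))/(-5988350) = (-42 - 1281935 + 520513)*(-1/5988350) = -761464*(-1/5988350) = 380732/2994175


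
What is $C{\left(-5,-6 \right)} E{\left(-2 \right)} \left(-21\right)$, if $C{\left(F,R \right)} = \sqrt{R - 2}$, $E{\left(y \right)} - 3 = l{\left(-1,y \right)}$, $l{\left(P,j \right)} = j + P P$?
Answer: $- 84 i \sqrt{2} \approx - 118.79 i$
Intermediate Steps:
$l{\left(P,j \right)} = j + P^{2}$
$E{\left(y \right)} = 4 + y$ ($E{\left(y \right)} = 3 + \left(y + \left(-1\right)^{2}\right) = 3 + \left(y + 1\right) = 3 + \left(1 + y\right) = 4 + y$)
$C{\left(F,R \right)} = \sqrt{-2 + R}$
$C{\left(-5,-6 \right)} E{\left(-2 \right)} \left(-21\right) = \sqrt{-2 - 6} \left(4 - 2\right) \left(-21\right) = \sqrt{-8} \cdot 2 \left(-21\right) = 2 i \sqrt{2} \cdot 2 \left(-21\right) = 4 i \sqrt{2} \left(-21\right) = - 84 i \sqrt{2}$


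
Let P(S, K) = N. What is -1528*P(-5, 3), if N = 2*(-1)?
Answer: 3056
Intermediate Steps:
N = -2
P(S, K) = -2
-1528*P(-5, 3) = -1528*(-2) = 3056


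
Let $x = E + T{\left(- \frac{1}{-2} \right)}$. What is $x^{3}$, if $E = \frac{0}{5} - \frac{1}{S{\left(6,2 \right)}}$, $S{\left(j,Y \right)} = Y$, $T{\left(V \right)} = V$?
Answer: $0$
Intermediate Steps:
$E = - \frac{1}{2}$ ($E = \frac{0}{5} - \frac{1}{2} = 0 \cdot \frac{1}{5} - \frac{1}{2} = 0 - \frac{1}{2} = - \frac{1}{2} \approx -0.5$)
$x = 0$ ($x = - \frac{1}{2} - \frac{1}{-2} = - \frac{1}{2} - - \frac{1}{2} = - \frac{1}{2} + \frac{1}{2} = 0$)
$x^{3} = 0^{3} = 0$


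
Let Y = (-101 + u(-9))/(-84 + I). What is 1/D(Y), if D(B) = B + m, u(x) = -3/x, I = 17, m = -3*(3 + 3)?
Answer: -201/3316 ≈ -0.060615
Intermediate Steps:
m = -18 (m = -3*6 = -18)
Y = 302/201 (Y = (-101 - 3/(-9))/(-84 + 17) = (-101 - 3*(-1/9))/(-67) = (-101 + 1/3)*(-1/67) = -302/3*(-1/67) = 302/201 ≈ 1.5025)
D(B) = -18 + B (D(B) = B - 18 = -18 + B)
1/D(Y) = 1/(-18 + 302/201) = 1/(-3316/201) = -201/3316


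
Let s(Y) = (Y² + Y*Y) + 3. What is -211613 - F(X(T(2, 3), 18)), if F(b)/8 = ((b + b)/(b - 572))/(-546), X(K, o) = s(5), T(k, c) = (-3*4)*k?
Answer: -29982811555/141687 ≈ -2.1161e+5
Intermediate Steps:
T(k, c) = -12*k
s(Y) = 3 + 2*Y² (s(Y) = (Y² + Y²) + 3 = 2*Y² + 3 = 3 + 2*Y²)
X(K, o) = 53 (X(K, o) = 3 + 2*5² = 3 + 2*25 = 3 + 50 = 53)
F(b) = -8*b/(273*(-572 + b)) (F(b) = 8*(((b + b)/(b - 572))/(-546)) = 8*(((2*b)/(-572 + b))*(-1/546)) = 8*((2*b/(-572 + b))*(-1/546)) = 8*(-b/(273*(-572 + b))) = -8*b/(273*(-572 + b)))
-211613 - F(X(T(2, 3), 18)) = -211613 - (-8)*53/(-156156 + 273*53) = -211613 - (-8)*53/(-156156 + 14469) = -211613 - (-8)*53/(-141687) = -211613 - (-8)*53*(-1)/141687 = -211613 - 1*424/141687 = -211613 - 424/141687 = -29982811555/141687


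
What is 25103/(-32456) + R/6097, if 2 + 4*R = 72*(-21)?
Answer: -165337587/197884232 ≈ -0.83553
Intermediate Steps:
R = -757/2 (R = -½ + (72*(-21))/4 = -½ + (¼)*(-1512) = -½ - 378 = -757/2 ≈ -378.50)
25103/(-32456) + R/6097 = 25103/(-32456) - 757/2/6097 = 25103*(-1/32456) - 757/2*1/6097 = -25103/32456 - 757/12194 = -165337587/197884232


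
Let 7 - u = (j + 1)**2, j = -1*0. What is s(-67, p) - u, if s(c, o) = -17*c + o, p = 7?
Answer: 1140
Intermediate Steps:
j = 0
s(c, o) = o - 17*c
u = 6 (u = 7 - (0 + 1)**2 = 7 - 1*1**2 = 7 - 1*1 = 7 - 1 = 6)
s(-67, p) - u = (7 - 17*(-67)) - 1*6 = (7 + 1139) - 6 = 1146 - 6 = 1140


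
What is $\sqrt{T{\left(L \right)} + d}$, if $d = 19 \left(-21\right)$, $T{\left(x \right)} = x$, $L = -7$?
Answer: $i \sqrt{406} \approx 20.149 i$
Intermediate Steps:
$d = -399$
$\sqrt{T{\left(L \right)} + d} = \sqrt{-7 - 399} = \sqrt{-406} = i \sqrt{406}$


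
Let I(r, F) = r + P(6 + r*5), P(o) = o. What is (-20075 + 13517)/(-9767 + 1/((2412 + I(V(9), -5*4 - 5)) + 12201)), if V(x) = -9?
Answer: 47758635/71128177 ≈ 0.67144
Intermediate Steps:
I(r, F) = 6 + 6*r (I(r, F) = r + (6 + r*5) = r + (6 + 5*r) = 6 + 6*r)
(-20075 + 13517)/(-9767 + 1/((2412 + I(V(9), -5*4 - 5)) + 12201)) = (-20075 + 13517)/(-9767 + 1/((2412 + (6 + 6*(-9))) + 12201)) = -6558/(-9767 + 1/((2412 + (6 - 54)) + 12201)) = -6558/(-9767 + 1/((2412 - 48) + 12201)) = -6558/(-9767 + 1/(2364 + 12201)) = -6558/(-9767 + 1/14565) = -6558/(-142256354/14565) = -6558*(-14565/142256354) = 47758635/71128177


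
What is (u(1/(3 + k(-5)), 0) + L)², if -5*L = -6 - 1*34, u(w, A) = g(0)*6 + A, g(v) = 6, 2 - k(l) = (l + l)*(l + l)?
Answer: 1936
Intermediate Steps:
k(l) = 2 - 4*l² (k(l) = 2 - (l + l)*(l + l) = 2 - 2*l*2*l = 2 - 4*l²)
u(w, A) = 36 + A (u(w, A) = 6*6 + A = 36 + A)
L = 8 (L = -(-6 - 1*34)/5 = -(-6 - 34)/5 = -⅕*(-40) = 8)
(u(1/(3 + k(-5)), 0) + L)² = ((36 + 0) + 8)² = (36 + 8)² = 44² = 1936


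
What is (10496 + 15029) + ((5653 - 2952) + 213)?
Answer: 28439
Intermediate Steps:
(10496 + 15029) + ((5653 - 2952) + 213) = 25525 + (2701 + 213) = 25525 + 2914 = 28439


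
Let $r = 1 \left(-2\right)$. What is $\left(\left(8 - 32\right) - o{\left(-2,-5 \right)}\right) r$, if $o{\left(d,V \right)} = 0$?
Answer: $48$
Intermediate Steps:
$r = -2$
$\left(\left(8 - 32\right) - o{\left(-2,-5 \right)}\right) r = \left(\left(8 - 32\right) - 0\right) \left(-2\right) = \left(\left(8 - 32\right) + 0\right) \left(-2\right) = \left(-24 + 0\right) \left(-2\right) = \left(-24\right) \left(-2\right) = 48$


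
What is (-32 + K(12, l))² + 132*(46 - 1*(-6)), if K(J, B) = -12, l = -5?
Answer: 8800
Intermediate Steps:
(-32 + K(12, l))² + 132*(46 - 1*(-6)) = (-32 - 12)² + 132*(46 - 1*(-6)) = (-44)² + 132*(46 + 6) = 1936 + 132*52 = 1936 + 6864 = 8800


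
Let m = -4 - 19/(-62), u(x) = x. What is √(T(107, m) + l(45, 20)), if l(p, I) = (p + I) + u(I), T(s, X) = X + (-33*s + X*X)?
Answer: I*√13208181/62 ≈ 58.618*I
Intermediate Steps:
m = -229/62 (m = -4 - 19*(-1/62) = -4 + 19/62 = -229/62 ≈ -3.6936)
T(s, X) = X + X² - 33*s (T(s, X) = X + (-33*s + X²) = X + (X² - 33*s) = X + X² - 33*s)
l(p, I) = p + 2*I (l(p, I) = (p + I) + I = (I + p) + I = p + 2*I)
√(T(107, m) + l(45, 20)) = √((-229/62 + (-229/62)² - 33*107) + (45 + 2*20)) = √((-229/62 + 52441/3844 - 3531) + (45 + 40)) = √(-13534921/3844 + 85) = √(-13208181/3844) = I*√13208181/62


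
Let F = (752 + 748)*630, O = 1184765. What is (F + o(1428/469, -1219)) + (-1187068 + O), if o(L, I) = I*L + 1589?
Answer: 63018486/67 ≈ 9.4057e+5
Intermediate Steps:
F = 945000 (F = 1500*630 = 945000)
o(L, I) = 1589 + I*L
(F + o(1428/469, -1219)) + (-1187068 + O) = (945000 + (1589 - 1740732/469)) + (-1187068 + 1184765) = (945000 + (1589 - 1740732/469)) - 2303 = (945000 + (1589 - 1219*204/67)) - 2303 = (945000 + (1589 - 248676/67)) - 2303 = (945000 - 142213/67) - 2303 = 63172787/67 - 2303 = 63018486/67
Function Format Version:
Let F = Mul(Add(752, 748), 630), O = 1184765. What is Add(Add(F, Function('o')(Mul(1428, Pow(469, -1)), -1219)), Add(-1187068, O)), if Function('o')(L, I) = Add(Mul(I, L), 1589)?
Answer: Rational(63018486, 67) ≈ 9.4057e+5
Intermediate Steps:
F = 945000 (F = Mul(1500, 630) = 945000)
Function('o')(L, I) = Add(1589, Mul(I, L))
Add(Add(F, Function('o')(Mul(1428, Pow(469, -1)), -1219)), Add(-1187068, O)) = Add(Add(945000, Add(1589, Mul(-1219, Mul(1428, Pow(469, -1))))), Add(-1187068, 1184765)) = Add(Add(945000, Add(1589, Mul(-1219, Mul(1428, Rational(1, 469))))), -2303) = Add(Add(945000, Add(1589, Mul(-1219, Rational(204, 67)))), -2303) = Add(Add(945000, Add(1589, Rational(-248676, 67))), -2303) = Add(Add(945000, Rational(-142213, 67)), -2303) = Add(Rational(63172787, 67), -2303) = Rational(63018486, 67)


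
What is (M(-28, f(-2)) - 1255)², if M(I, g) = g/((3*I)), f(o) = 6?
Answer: 308740041/196 ≈ 1.5752e+6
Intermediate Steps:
M(I, g) = g/(3*I) (M(I, g) = g*(1/(3*I)) = g/(3*I))
(M(-28, f(-2)) - 1255)² = ((⅓)*6/(-28) - 1255)² = ((⅓)*6*(-1/28) - 1255)² = (-1/14 - 1255)² = (-17571/14)² = 308740041/196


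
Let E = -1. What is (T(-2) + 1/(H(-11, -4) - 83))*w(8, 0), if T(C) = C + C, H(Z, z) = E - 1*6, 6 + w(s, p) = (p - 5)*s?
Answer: 8303/45 ≈ 184.51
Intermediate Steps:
w(s, p) = -6 + s*(-5 + p) (w(s, p) = -6 + (p - 5)*s = -6 + (-5 + p)*s = -6 + s*(-5 + p))
H(Z, z) = -7 (H(Z, z) = -1 - 1*6 = -1 - 6 = -7)
T(C) = 2*C
(T(-2) + 1/(H(-11, -4) - 83))*w(8, 0) = (2*(-2) + 1/(-7 - 83))*(-6 - 5*8 + 0*8) = (-4 + 1/(-90))*(-6 - 40 + 0) = (-4 - 1/90)*(-46) = -361/90*(-46) = 8303/45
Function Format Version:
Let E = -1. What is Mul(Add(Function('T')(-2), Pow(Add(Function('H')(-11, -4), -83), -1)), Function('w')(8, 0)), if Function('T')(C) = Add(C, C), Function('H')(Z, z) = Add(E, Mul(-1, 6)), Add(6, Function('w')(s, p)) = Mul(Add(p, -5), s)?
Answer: Rational(8303, 45) ≈ 184.51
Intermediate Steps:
Function('w')(s, p) = Add(-6, Mul(s, Add(-5, p))) (Function('w')(s, p) = Add(-6, Mul(Add(p, -5), s)) = Add(-6, Mul(Add(-5, p), s)) = Add(-6, Mul(s, Add(-5, p))))
Function('H')(Z, z) = -7 (Function('H')(Z, z) = Add(-1, Mul(-1, 6)) = Add(-1, -6) = -7)
Function('T')(C) = Mul(2, C)
Mul(Add(Function('T')(-2), Pow(Add(Function('H')(-11, -4), -83), -1)), Function('w')(8, 0)) = Mul(Add(Mul(2, -2), Pow(Add(-7, -83), -1)), Add(-6, Mul(-5, 8), Mul(0, 8))) = Mul(Add(-4, Pow(-90, -1)), Add(-6, -40, 0)) = Mul(Add(-4, Rational(-1, 90)), -46) = Mul(Rational(-361, 90), -46) = Rational(8303, 45)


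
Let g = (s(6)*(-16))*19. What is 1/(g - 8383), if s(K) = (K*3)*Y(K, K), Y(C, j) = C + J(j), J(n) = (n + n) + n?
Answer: -1/139711 ≈ -7.1576e-6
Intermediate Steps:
J(n) = 3*n (J(n) = 2*n + n = 3*n)
Y(C, j) = C + 3*j
s(K) = 12*K² (s(K) = (K*3)*(K + 3*K) = (3*K)*(4*K) = 12*K²)
g = -131328 (g = ((12*6²)*(-16))*19 = ((12*36)*(-16))*19 = (432*(-16))*19 = -6912*19 = -131328)
1/(g - 8383) = 1/(-131328 - 8383) = 1/(-139711) = -1/139711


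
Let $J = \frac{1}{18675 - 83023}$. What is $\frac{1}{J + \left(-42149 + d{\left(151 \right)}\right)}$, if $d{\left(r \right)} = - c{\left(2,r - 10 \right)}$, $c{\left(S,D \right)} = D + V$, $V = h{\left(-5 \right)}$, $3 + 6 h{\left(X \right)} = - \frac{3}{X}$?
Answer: $- \frac{321740}{13606255909} \approx -2.3646 \cdot 10^{-5}$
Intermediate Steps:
$h{\left(X \right)} = - \frac{1}{2} - \frac{1}{2 X}$ ($h{\left(X \right)} = - \frac{1}{2} + \frac{\left(-3\right) \frac{1}{X}}{6} = - \frac{1}{2} - \frac{1}{2 X}$)
$V = - \frac{2}{5}$ ($V = \frac{-1 - -5}{2 \left(-5\right)} = \frac{1}{2} \left(- \frac{1}{5}\right) \left(-1 + 5\right) = \frac{1}{2} \left(- \frac{1}{5}\right) 4 = - \frac{2}{5} \approx -0.4$)
$c{\left(S,D \right)} = - \frac{2}{5} + D$ ($c{\left(S,D \right)} = D - \frac{2}{5} = - \frac{2}{5} + D$)
$J = - \frac{1}{64348}$ ($J = \frac{1}{-64348} = - \frac{1}{64348} \approx -1.554 \cdot 10^{-5}$)
$d{\left(r \right)} = \frac{52}{5} - r$ ($d{\left(r \right)} = - (- \frac{2}{5} + \left(r - 10\right)) = - (- \frac{2}{5} + \left(-10 + r\right)) = - (- \frac{52}{5} + r) = \frac{52}{5} - r$)
$\frac{1}{J + \left(-42149 + d{\left(151 \right)}\right)} = \frac{1}{- \frac{1}{64348} + \left(-42149 + \left(\frac{52}{5} - 151\right)\right)} = \frac{1}{- \frac{1}{64348} - \frac{211448}{5}} = \frac{1}{- \frac{13606255909}{321740}} = - \frac{321740}{13606255909}$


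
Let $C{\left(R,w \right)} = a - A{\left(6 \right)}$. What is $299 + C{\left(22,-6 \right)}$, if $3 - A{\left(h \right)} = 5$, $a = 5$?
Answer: $306$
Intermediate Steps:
$A{\left(h \right)} = -2$ ($A{\left(h \right)} = 3 - 5 = -2$)
$C{\left(R,w \right)} = 7$ ($C{\left(R,w \right)} = 5 - -2 = 5 + 2 = 7$)
$299 + C{\left(22,-6 \right)} = 299 + 7 = 306$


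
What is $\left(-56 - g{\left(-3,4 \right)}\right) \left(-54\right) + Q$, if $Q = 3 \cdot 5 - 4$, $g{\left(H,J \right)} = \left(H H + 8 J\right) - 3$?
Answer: $5087$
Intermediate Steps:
$g{\left(H,J \right)} = -3 + H^{2} + 8 J$ ($g{\left(H,J \right)} = \left(H^{2} + 8 J\right) - 3 = -3 + H^{2} + 8 J$)
$Q = 11$ ($Q = 15 - 4 = 11$)
$\left(-56 - g{\left(-3,4 \right)}\right) \left(-54\right) + Q = \left(-56 - \left(-3 + \left(-3\right)^{2} + 8 \cdot 4\right)\right) \left(-54\right) + 11 = \left(-56 - \left(-3 + 9 + 32\right)\right) \left(-54\right) + 11 = \left(-56 - 38\right) \left(-54\right) + 11 = \left(-94\right) \left(-54\right) + 11 = 5076 + 11 = 5087$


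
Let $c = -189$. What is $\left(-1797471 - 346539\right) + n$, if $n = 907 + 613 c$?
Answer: $-2258960$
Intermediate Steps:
$n = -114950$ ($n = 907 + 613 \left(-189\right) = 907 - 115857 = -114950$)
$\left(-1797471 - 346539\right) + n = \left(-1797471 - 346539\right) - 114950 = -2144010 - 114950 = -2258960$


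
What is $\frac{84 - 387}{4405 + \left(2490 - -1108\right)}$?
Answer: $- \frac{303}{8003} \approx -0.037861$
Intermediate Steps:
$\frac{84 - 387}{4405 + \left(2490 - -1108\right)} = - \frac{303}{4405 + \left(2490 + 1108\right)} = - \frac{303}{4405 + 3598} = - \frac{303}{8003}$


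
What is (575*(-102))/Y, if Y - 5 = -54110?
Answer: 3910/3607 ≈ 1.0840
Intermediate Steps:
Y = -54105 (Y = 5 - 54110 = -54105)
(575*(-102))/Y = (575*(-102))/(-54105) = -58650*(-1/54105) = 3910/3607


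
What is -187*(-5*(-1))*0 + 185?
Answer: 185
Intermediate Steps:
-187*(-5*(-1))*0 + 185 = -935*0 + 185 = -187*0 + 185 = 0 + 185 = 185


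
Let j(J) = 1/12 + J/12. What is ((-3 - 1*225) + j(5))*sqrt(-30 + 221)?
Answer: -455*sqrt(191)/2 ≈ -3144.1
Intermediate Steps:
j(J) = 1/12 + J/12 (j(J) = 1*(1/12) + J*(1/12) = 1/12 + J/12)
((-3 - 1*225) + j(5))*sqrt(-30 + 221) = ((-3 - 1*225) + (1/12 + (1/12)*5))*sqrt(-30 + 221) = ((-3 - 225) + (1/12 + 5/12))*sqrt(191) = (-228 + 1/2)*sqrt(191) = -455*sqrt(191)/2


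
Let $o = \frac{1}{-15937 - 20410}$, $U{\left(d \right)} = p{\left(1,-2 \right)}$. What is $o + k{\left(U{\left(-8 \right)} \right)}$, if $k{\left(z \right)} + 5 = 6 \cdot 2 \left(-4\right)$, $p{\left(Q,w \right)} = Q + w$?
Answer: $- \frac{1926392}{36347} \approx -53.0$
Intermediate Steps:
$U{\left(d \right)} = -1$ ($U{\left(d \right)} = 1 - 2 = -1$)
$k{\left(z \right)} = -53$ ($k{\left(z \right)} = -5 + 6 \cdot 2 \left(-4\right) = -5 + 12 \left(-4\right) = -5 - 48 = -53$)
$o = - \frac{1}{36347}$ ($o = \frac{1}{-36347} = - \frac{1}{36347} \approx -2.7513 \cdot 10^{-5}$)
$o + k{\left(U{\left(-8 \right)} \right)} = - \frac{1}{36347} - 53 = - \frac{1926392}{36347}$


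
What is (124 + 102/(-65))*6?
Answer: 47748/65 ≈ 734.58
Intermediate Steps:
(124 + 102/(-65))*6 = (124 + 102*(-1/65))*6 = (124 - 102/65)*6 = (7958/65)*6 = 47748/65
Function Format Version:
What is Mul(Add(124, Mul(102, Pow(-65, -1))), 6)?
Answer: Rational(47748, 65) ≈ 734.58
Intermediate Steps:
Mul(Add(124, Mul(102, Pow(-65, -1))), 6) = Mul(Add(124, Mul(102, Rational(-1, 65))), 6) = Mul(Add(124, Rational(-102, 65)), 6) = Mul(Rational(7958, 65), 6) = Rational(47748, 65)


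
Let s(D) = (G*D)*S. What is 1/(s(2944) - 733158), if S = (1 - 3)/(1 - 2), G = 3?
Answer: -1/715494 ≈ -1.3976e-6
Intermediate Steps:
S = 2 (S = -2/(-1) = -2*(-1) = 2)
s(D) = 6*D (s(D) = (3*D)*2 = 6*D)
1/(s(2944) - 733158) = 1/(6*2944 - 733158) = 1/(17664 - 733158) = 1/(-715494) = -1/715494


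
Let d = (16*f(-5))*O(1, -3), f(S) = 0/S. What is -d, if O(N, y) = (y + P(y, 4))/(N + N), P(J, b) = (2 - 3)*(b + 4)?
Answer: 0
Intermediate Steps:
P(J, b) = -4 - b (P(J, b) = -(4 + b) = -4 - b)
f(S) = 0
O(N, y) = (-8 + y)/(2*N) (O(N, y) = (y + (-4 - 1*4))/(N + N) = (y + (-4 - 4))/((2*N)) = (y - 8)*(1/(2*N)) = (-8 + y)*(1/(2*N)) = (-8 + y)/(2*N))
d = 0 (d = (16*0)*((½)*(-8 - 3)/1) = 0*((½)*1*(-11)) = 0*(-11/2) = 0)
-d = -1*0 = 0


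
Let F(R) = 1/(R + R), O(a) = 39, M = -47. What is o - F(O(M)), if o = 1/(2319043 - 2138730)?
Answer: -180235/14064414 ≈ -0.012815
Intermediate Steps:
o = 1/180313 ≈ 5.5459e-6
F(R) = 1/(2*R)
o - F(O(M)) = 1/180313 - 1/(2*39) = 1/180313 - 1*1/78 = 1/180313 - 1/78 = -180235/14064414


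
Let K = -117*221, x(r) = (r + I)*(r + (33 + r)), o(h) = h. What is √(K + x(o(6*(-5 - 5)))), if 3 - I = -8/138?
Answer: I*√11057710/23 ≈ 144.58*I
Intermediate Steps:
I = 211/69 (I = 3 - (-8)/138 = 3 - 1*(-4/69) = 3 + 4/69 = 211/69 ≈ 3.0580)
x(r) = (33 + 2*r)*(211/69 + r) (x(r) = (r + 211/69)*(r + (33 + r)) = (211/69 + r)*(33 + 2*r) = (33 + 2*r)*(211/69 + r))
K = -25857
√(K + x(o(6*(-5 - 5)))) = √(-25857 + (2321/23 + 2*(6*(-5 - 5))² + 2699*(6*(-5 - 5))/69)) = √(-25857 + (2321/23 + 2*(6*(-10))² + 2699*(6*(-10))/69)) = √(-25857 + (2321/23 + 2*(-60)² + (2699/69)*(-60))) = √(-25857 + (2321/23 + 2*3600 - 53980/23)) = √(-25857 + (2321/23 + 7200 - 53980/23)) = √(-25857 + 113941/23) = √(-480770/23) = I*√11057710/23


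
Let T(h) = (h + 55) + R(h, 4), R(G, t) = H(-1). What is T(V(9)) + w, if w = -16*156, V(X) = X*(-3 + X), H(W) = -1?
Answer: -2388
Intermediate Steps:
R(G, t) = -1
T(h) = 54 + h (T(h) = (h + 55) - 1 = (55 + h) - 1 = 54 + h)
w = -2496
T(V(9)) + w = (54 + 9*(-3 + 9)) - 2496 = (54 + 9*6) - 2496 = (54 + 54) - 2496 = 108 - 2496 = -2388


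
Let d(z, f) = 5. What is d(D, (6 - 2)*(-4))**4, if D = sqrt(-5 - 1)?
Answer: 625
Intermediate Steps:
D = I*sqrt(6) (D = sqrt(-6) = I*sqrt(6) ≈ 2.4495*I)
d(D, (6 - 2)*(-4))**4 = 5**4 = 625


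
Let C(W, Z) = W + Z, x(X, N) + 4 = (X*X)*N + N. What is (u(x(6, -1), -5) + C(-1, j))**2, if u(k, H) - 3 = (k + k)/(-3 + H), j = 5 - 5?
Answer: 2401/16 ≈ 150.06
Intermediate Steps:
x(X, N) = -4 + N + N*X**2 (x(X, N) = -4 + ((X*X)*N + N) = -4 + (X**2*N + N) = -4 + (N*X**2 + N) = -4 + (N + N*X**2) = -4 + N + N*X**2)
j = 0
u(k, H) = 3 + 2*k/(-3 + H) (u(k, H) = 3 + (k + k)/(-3 + H) = 3 + (2*k)/(-3 + H) = 3 + 2*k/(-3 + H))
(u(x(6, -1), -5) + C(-1, j))**2 = ((-9 + 2*(-4 - 1 - 1*6**2) + 3*(-5))/(-3 - 5) + (-1 + 0))**2 = ((-9 + 2*(-4 - 1 - 1*36) - 15)/(-8) - 1)**2 = (-(-9 + 2*(-4 - 1 - 36) - 15)/8 - 1)**2 = (-(-9 + 2*(-41) - 15)/8 - 1)**2 = (-(-9 - 82 - 15)/8 - 1)**2 = (-1/8*(-106) - 1)**2 = (53/4 - 1)**2 = (49/4)**2 = 2401/16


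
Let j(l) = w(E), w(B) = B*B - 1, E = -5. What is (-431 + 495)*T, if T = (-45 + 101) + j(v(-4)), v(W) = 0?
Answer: 5120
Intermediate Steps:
w(B) = -1 + B² (w(B) = B² - 1 = -1 + B²)
j(l) = 24 (j(l) = -1 + (-5)² = -1 + 25 = 24)
T = 80 (T = (-45 + 101) + 24 = 56 + 24 = 80)
(-431 + 495)*T = (-431 + 495)*80 = 64*80 = 5120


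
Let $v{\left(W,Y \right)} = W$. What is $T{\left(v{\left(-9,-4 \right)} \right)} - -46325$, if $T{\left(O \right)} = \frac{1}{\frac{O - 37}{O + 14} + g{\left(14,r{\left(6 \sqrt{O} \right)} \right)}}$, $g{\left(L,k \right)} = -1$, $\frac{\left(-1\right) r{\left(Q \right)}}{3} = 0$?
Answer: $\frac{2362570}{51} \approx 46325.0$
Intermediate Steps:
$r{\left(Q \right)} = 0$ ($r{\left(Q \right)} = \left(-3\right) 0 = 0$)
$T{\left(O \right)} = \frac{1}{-1 + \frac{-37 + O}{14 + O}}$ ($T{\left(O \right)} = \frac{1}{\frac{O - 37}{O + 14} - 1} = \frac{1}{\frac{-37 + O}{14 + O} - 1} = \frac{1}{-1 + \frac{-37 + O}{14 + O}}$)
$T{\left(v{\left(-9,-4 \right)} \right)} - -46325 = \left(- \frac{14}{51} - - \frac{3}{17}\right) - -46325 = \left(- \frac{14}{51} + \frac{3}{17}\right) + 46325 = - \frac{5}{51} + 46325 = \frac{2362570}{51}$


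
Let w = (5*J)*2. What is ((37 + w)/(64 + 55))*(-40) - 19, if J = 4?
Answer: -763/17 ≈ -44.882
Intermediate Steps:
w = 40 (w = (5*4)*2 = 20*2 = 40)
((37 + w)/(64 + 55))*(-40) - 19 = ((37 + 40)/(64 + 55))*(-40) - 19 = (77/119)*(-40) - 19 = (77*(1/119))*(-40) - 19 = (11/17)*(-40) - 19 = -440/17 - 19 = -763/17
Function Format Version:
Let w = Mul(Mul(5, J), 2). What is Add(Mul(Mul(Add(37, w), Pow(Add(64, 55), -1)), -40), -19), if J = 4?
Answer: Rational(-763, 17) ≈ -44.882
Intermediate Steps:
w = 40 (w = Mul(Mul(5, 4), 2) = Mul(20, 2) = 40)
Add(Mul(Mul(Add(37, w), Pow(Add(64, 55), -1)), -40), -19) = Add(Mul(Mul(Add(37, 40), Pow(Add(64, 55), -1)), -40), -19) = Add(Mul(Mul(77, Pow(119, -1)), -40), -19) = Add(Mul(Mul(77, Rational(1, 119)), -40), -19) = Add(Mul(Rational(11, 17), -40), -19) = Add(Rational(-440, 17), -19) = Rational(-763, 17)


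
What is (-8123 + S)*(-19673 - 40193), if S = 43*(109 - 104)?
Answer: 473420328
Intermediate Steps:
S = 215 (S = 43*5 = 215)
(-8123 + S)*(-19673 - 40193) = (-8123 + 215)*(-19673 - 40193) = -7908*(-59866) = 473420328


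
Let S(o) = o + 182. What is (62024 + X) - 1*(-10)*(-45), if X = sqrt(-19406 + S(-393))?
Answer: 61574 + I*sqrt(19617) ≈ 61574.0 + 140.06*I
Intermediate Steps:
S(o) = 182 + o
X = I*sqrt(19617) (X = sqrt(-19406 + (182 - 393)) = sqrt(-19406 - 211) = sqrt(-19617) = I*sqrt(19617) ≈ 140.06*I)
(62024 + X) - 1*(-10)*(-45) = (62024 + I*sqrt(19617)) - 1*(-10)*(-45) = (62024 + I*sqrt(19617)) + 10*(-45) = (62024 + I*sqrt(19617)) - 450 = 61574 + I*sqrt(19617)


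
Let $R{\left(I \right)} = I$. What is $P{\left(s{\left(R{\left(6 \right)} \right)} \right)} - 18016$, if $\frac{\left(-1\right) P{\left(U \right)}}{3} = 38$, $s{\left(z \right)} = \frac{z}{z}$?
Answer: $-18130$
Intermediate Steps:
$s{\left(z \right)} = 1$
$P{\left(U \right)} = -114$ ($P{\left(U \right)} = \left(-3\right) 38 = -114$)
$P{\left(s{\left(R{\left(6 \right)} \right)} \right)} - 18016 = -114 - 18016 = -18130$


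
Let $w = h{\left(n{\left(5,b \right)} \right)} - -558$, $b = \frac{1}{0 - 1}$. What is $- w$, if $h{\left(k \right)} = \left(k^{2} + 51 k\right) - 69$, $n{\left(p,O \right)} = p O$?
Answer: $-259$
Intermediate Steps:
$b = -1$ ($b = \frac{1}{-1} = -1$)
$n{\left(p,O \right)} = O p$
$h{\left(k \right)} = -69 + k^{2} + 51 k$
$w = 259$ ($w = \left(-69 + \left(\left(-1\right) 5\right)^{2} + 51 \left(\left(-1\right) 5\right)\right) - -558 = \left(-69 + \left(-5\right)^{2} + 51 \left(-5\right)\right) + 558 = \left(-69 + 25 - 255\right) + 558 = -299 + 558 = 259$)
$- w = \left(-1\right) 259 = -259$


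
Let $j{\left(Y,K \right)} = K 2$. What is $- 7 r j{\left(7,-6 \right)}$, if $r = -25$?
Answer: $-2100$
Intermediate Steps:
$j{\left(Y,K \right)} = 2 K$
$- 7 r j{\left(7,-6 \right)} = \left(-7\right) \left(-25\right) 2 \left(-6\right) = 175 \left(-12\right) = -2100$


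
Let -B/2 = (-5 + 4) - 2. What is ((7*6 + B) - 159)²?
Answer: 12321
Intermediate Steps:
B = 6 (B = -2*((-5 + 4) - 2) = -2*(-1 - 2) = -2*(-3) = 6)
((7*6 + B) - 159)² = ((7*6 + 6) - 159)² = ((42 + 6) - 159)² = (48 - 159)² = (-111)² = 12321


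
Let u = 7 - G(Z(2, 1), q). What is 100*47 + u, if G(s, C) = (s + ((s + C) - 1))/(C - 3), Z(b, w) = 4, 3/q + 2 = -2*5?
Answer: 61218/13 ≈ 4709.1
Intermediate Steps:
q = -¼ (q = 3/(-2 - 2*5) = 3/(-2 - 10) = 3/(-12) = 3*(-1/12) = -¼ ≈ -0.25000)
G(s, C) = (-1 + C + 2*s)/(-3 + C) (G(s, C) = (s + ((C + s) - 1))/(-3 + C) = (s + (-1 + C + s))/(-3 + C) = (-1 + C + 2*s)/(-3 + C))
u = 118/13 (u = 7 - (-1 - ¼ + 2*4)/(-3 - ¼) = 7 - (-1 - ¼ + 8)/(-13/4) = 7 - (-4)*27/(13*4) = 7 - 1*(-27/13) = 7 + 27/13 = 118/13 ≈ 9.0769)
100*47 + u = 100*47 + 118/13 = 4700 + 118/13 = 61218/13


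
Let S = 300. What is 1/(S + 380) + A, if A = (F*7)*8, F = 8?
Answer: 304641/680 ≈ 448.00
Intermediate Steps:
A = 448 (A = (8*7)*8 = 56*8 = 448)
1/(S + 380) + A = 1/(300 + 380) + 448 = 1/680 + 448 = 304641/680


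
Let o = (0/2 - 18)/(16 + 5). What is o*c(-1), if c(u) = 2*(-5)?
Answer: 60/7 ≈ 8.5714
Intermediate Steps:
o = -6/7 (o = (0*(1/2) - 18)/21 = (0 - 18)*(1/21) = -18*1/21 = -6/7 ≈ -0.85714)
c(u) = -10
o*c(-1) = -6/7*(-10) = 60/7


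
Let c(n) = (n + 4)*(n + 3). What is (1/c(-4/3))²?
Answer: 81/1600 ≈ 0.050625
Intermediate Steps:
c(n) = (3 + n)*(4 + n) (c(n) = (4 + n)*(3 + n) = (3 + n)*(4 + n))
(1/c(-4/3))² = (1/(12 + (-4/3)² + 7*(-4/3)))² = (1/(12 + 16/9 - 28/3))² = (1/(40/9))² = (9/40)² = 81/1600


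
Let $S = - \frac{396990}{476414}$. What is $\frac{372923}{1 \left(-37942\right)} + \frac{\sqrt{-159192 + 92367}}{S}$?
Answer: $- \frac{372923}{37942} - \frac{238207 i \sqrt{33}}{4411} \approx -9.8288 - 310.22 i$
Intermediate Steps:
$S = - \frac{198495}{238207}$ ($S = \left(-396990\right) \frac{1}{476414} = - \frac{198495}{238207} \approx -0.83329$)
$\frac{372923}{1 \left(-37942\right)} + \frac{\sqrt{-159192 + 92367}}{S} = \frac{372923}{1 \left(-37942\right)} + \frac{\sqrt{-159192 + 92367}}{- \frac{198495}{238207}} = \frac{372923}{-37942} + \sqrt{-66825} \left(- \frac{238207}{198495}\right) = 372923 \left(- \frac{1}{37942}\right) + 45 i \sqrt{33} \left(- \frac{238207}{198495}\right) = - \frac{372923}{37942} - \frac{238207 i \sqrt{33}}{4411}$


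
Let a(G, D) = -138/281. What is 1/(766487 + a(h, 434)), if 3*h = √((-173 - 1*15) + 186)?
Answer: 281/215382709 ≈ 1.3047e-6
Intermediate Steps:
h = I*√2/3 (h = √((-173 - 1*15) + 186)/3 = √((-173 - 15) + 186)/3 = √(-188 + 186)/3 = √(-2)/3 = (I*√2)/3 = I*√2/3 ≈ 0.4714*I)
a(G, D) = -138/281 (a(G, D) = -138*1/281 = -138/281)
1/(766487 + a(h, 434)) = 1/(766487 - 138/281) = 1/(215382709/281) = 281/215382709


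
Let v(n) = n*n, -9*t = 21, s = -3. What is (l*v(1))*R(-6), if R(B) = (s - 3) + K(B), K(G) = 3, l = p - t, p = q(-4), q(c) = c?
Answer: 5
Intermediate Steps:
t = -7/3 (t = -1/9*21 = -7/3 ≈ -2.3333)
p = -4
l = -5/3 (l = -4 - 1*(-7/3) = -4 + 7/3 = -5/3 ≈ -1.6667)
v(n) = n**2
R(B) = -3 (R(B) = (-3 - 3) + 3 = -6 + 3 = -3)
(l*v(1))*R(-6) = -5/3*1**2*(-3) = -5/3*1*(-3) = -5/3*(-3) = 5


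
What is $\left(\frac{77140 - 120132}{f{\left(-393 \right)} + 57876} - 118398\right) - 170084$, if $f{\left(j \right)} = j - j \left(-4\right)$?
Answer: $- \frac{16129360094}{55911} \approx -2.8848 \cdot 10^{5}$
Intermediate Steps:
$f{\left(j \right)} = 5 j$ ($f{\left(j \right)} = j - - 4 j = j + 4 j = 5 j$)
$\left(\frac{77140 - 120132}{f{\left(-393 \right)} + 57876} - 118398\right) - 170084 = \left(\frac{77140 - 120132}{5 \left(-393\right) + 57876} - 118398\right) - 170084 = \left(- \frac{42992}{-1965 + 57876} - 118398\right) - 170084 = \left(- \frac{42992}{55911} - 118398\right) - 170084 = - \frac{6619793570}{55911} - 170084 = - \frac{16129360094}{55911}$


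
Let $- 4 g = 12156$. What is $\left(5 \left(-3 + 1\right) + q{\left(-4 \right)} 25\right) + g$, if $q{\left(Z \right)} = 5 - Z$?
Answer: $-2824$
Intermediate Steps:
$g = -3039$ ($g = \left(- \frac{1}{4}\right) 12156 = -3039$)
$\left(5 \left(-3 + 1\right) + q{\left(-4 \right)} 25\right) + g = \left(5 \left(-3 + 1\right) + \left(5 - -4\right) 25\right) - 3039 = \left(5 \left(-2\right) + \left(5 + 4\right) 25\right) - 3039 = \left(-10 + 9 \cdot 25\right) - 3039 = \left(-10 + 225\right) - 3039 = 215 - 3039 = -2824$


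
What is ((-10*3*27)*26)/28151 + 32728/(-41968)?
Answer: -225646501/147680146 ≈ -1.5279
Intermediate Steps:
((-10*3*27)*26)/28151 + 32728/(-41968) = (-30*27*26)*(1/28151) + 32728*(-1/41968) = -810*26*(1/28151) - 4091/5246 = -21060*1/28151 - 4091/5246 = -21060/28151 - 4091/5246 = -225646501/147680146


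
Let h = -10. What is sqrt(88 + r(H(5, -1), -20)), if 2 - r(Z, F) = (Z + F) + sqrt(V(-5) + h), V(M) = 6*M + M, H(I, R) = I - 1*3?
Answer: sqrt(108 - 3*I*sqrt(5)) ≈ 10.397 - 0.32259*I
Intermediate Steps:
H(I, R) = -3 + I (H(I, R) = I - 3 = -3 + I)
V(M) = 7*M
r(Z, F) = 2 - F - Z - 3*I*sqrt(5) (r(Z, F) = 2 - ((Z + F) + sqrt(7*(-5) - 10)) = 2 - ((F + Z) + sqrt(-35 - 10)) = 2 - ((F + Z) + sqrt(-45)) = 2 - ((F + Z) + 3*I*sqrt(5)) = 2 - (F + Z + 3*I*sqrt(5)) = 2 + (-F - Z - 3*I*sqrt(5)) = 2 - F - Z - 3*I*sqrt(5))
sqrt(88 + r(H(5, -1), -20)) = sqrt(88 + (2 - 1*(-20) - (-3 + 5) - 3*I*sqrt(5))) = sqrt(88 + (2 + 20 - 1*2 - 3*I*sqrt(5))) = sqrt(88 + (2 + 20 - 2 - 3*I*sqrt(5))) = sqrt(88 + (20 - 3*I*sqrt(5))) = sqrt(108 - 3*I*sqrt(5))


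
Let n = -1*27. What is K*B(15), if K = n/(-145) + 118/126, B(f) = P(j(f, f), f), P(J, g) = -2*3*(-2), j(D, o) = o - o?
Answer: 41024/3045 ≈ 13.473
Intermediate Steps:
j(D, o) = 0
P(J, g) = 12 (P(J, g) = -6*(-2) = 12)
n = -27
B(f) = 12
K = 10256/9135 (K = -27/(-145) + 118/126 = -27*(-1/145) + 118*(1/126) = 27/145 + 59/63 = 10256/9135 ≈ 1.1227)
K*B(15) = (10256/9135)*12 = 41024/3045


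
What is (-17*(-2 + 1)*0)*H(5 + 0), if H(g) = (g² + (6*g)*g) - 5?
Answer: 0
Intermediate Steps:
H(g) = -5 + 7*g² (H(g) = (g² + 6*g²) - 5 = 7*g² - 5 = -5 + 7*g²)
(-17*(-2 + 1)*0)*H(5 + 0) = (-17*(-2 + 1)*0)*(-5 + 7*(5 + 0)²) = (-(-17)*0)*(-5 + 7*5²) = (-17*0)*(-5 + 7*25) = 0*(-5 + 175) = 0*170 = 0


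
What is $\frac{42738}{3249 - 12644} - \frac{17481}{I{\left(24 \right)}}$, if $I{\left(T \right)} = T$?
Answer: $- \frac{55086569}{75160} \approx -732.92$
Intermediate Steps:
$\frac{42738}{3249 - 12644} - \frac{17481}{I{\left(24 \right)}} = \frac{42738}{3249 - 12644} - \frac{17481}{24} = \frac{42738}{3249 - 12644} - \frac{5827}{8} = \frac{42738}{-9395} - \frac{5827}{8} = 42738 \left(- \frac{1}{9395}\right) - \frac{5827}{8} = - \frac{42738}{9395} - \frac{5827}{8} = - \frac{55086569}{75160}$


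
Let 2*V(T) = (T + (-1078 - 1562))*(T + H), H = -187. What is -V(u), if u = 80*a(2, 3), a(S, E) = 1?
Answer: -136960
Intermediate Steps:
u = 80 (u = 80*1 = 80)
V(T) = (-2640 + T)*(-187 + T)/2 (V(T) = ((T + (-1078 - 1562))*(T - 187))/2 = ((T - 2640)*(-187 + T))/2 = ((-2640 + T)*(-187 + T))/2 = (-2640 + T)*(-187 + T)/2)
-V(u) = -(246840 + (1/2)*80**2 - 2827/2*80) = -(246840 + (1/2)*6400 - 113080) = -(246840 + 3200 - 113080) = -1*136960 = -136960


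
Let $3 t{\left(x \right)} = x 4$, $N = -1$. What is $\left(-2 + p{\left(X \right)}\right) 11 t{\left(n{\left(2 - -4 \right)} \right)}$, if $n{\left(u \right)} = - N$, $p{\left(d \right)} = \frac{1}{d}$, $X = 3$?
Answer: $- \frac{220}{9} \approx -24.444$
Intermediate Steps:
$n{\left(u \right)} = 1$ ($n{\left(u \right)} = \left(-1\right) \left(-1\right) = 1$)
$t{\left(x \right)} = \frac{4 x}{3}$ ($t{\left(x \right)} = \frac{x 4}{3} = \frac{4 x}{3}$)
$\left(-2 + p{\left(X \right)}\right) 11 t{\left(n{\left(2 - -4 \right)} \right)} = \left(-2 + \frac{1}{3}\right) 11 \cdot \frac{4}{3} \cdot 1 = \left(-2 + \frac{1}{3}\right) 11 \cdot \frac{4}{3} = \left(- \frac{5}{3}\right) 11 \cdot \frac{4}{3} = \left(- \frac{55}{3}\right) \frac{4}{3} = - \frac{220}{9}$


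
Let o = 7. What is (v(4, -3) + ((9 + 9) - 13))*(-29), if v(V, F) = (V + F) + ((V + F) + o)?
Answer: -406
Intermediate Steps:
v(V, F) = 7 + 2*F + 2*V (v(V, F) = (V + F) + ((V + F) + 7) = (F + V) + ((F + V) + 7) = (F + V) + (7 + F + V) = 7 + 2*F + 2*V)
(v(4, -3) + ((9 + 9) - 13))*(-29) = ((7 + 2*(-3) + 2*4) + ((9 + 9) - 13))*(-29) = ((7 - 6 + 8) + (18 - 13))*(-29) = (9 + 5)*(-29) = 14*(-29) = -406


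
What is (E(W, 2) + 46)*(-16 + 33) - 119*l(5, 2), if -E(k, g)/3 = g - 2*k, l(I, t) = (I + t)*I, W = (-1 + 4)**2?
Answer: -2567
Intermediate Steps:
W = 9 (W = 3**2 = 9)
l(I, t) = I*(I + t)
E(k, g) = -3*g + 6*k (E(k, g) = -3*(g - 2*k) = -3*g + 6*k)
(E(W, 2) + 46)*(-16 + 33) - 119*l(5, 2) = ((-3*2 + 6*9) + 46)*(-16 + 33) - 595*(5 + 2) = ((-6 + 54) + 46)*17 - 595*7 = (48 + 46)*17 - 119*35 = 94*17 - 4165 = 1598 - 4165 = -2567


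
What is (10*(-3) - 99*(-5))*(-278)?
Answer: -129270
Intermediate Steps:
(10*(-3) - 99*(-5))*(-278) = (-30 + 495)*(-278) = 465*(-278) = -129270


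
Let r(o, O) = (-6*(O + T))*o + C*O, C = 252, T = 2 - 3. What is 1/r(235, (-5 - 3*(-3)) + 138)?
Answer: -1/163026 ≈ -6.1340e-6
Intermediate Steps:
T = -1
r(o, O) = 252*O + o*(6 - 6*O) (r(o, O) = (-6*(O - 1))*o + 252*O = (-6*(-1 + O))*o + 252*O = (6 - 6*O)*o + 252*O = o*(6 - 6*O) + 252*O = 252*O + o*(6 - 6*O))
1/r(235, (-5 - 3*(-3)) + 138) = 1/(6*235 + 252*((-5 - 3*(-3)) + 138) - 6*((-5 - 3*(-3)) + 138)*235) = 1/(1410 + 252*((-5 + 9) + 138) - 6*((-5 + 9) + 138)*235) = 1/(1410 + 252*(4 + 138) - 6*(4 + 138)*235) = 1/(1410 + 252*142 - 6*142*235) = 1/(1410 + 35784 - 200220) = 1/(-163026) = -1/163026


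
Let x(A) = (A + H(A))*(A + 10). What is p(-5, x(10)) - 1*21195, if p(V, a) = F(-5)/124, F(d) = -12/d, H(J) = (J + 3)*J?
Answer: -3285222/155 ≈ -21195.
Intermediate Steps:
H(J) = J*(3 + J) (H(J) = (3 + J)*J = J*(3 + J))
x(A) = (10 + A)*(A + A*(3 + A)) (x(A) = (A + A*(3 + A))*(A + 10) = (A + A*(3 + A))*(10 + A) = (10 + A)*(A + A*(3 + A)))
p(V, a) = 3/155 (p(V, a) = -12/(-5)/124 = -12*(-⅕)*(1/124) = (12/5)*(1/124) = 3/155)
p(-5, x(10)) - 1*21195 = 3/155 - 1*21195 = 3/155 - 21195 = -3285222/155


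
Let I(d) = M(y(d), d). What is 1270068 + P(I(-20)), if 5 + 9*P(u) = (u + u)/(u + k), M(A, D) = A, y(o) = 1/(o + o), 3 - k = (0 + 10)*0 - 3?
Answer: 303546119/239 ≈ 1.2701e+6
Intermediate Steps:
k = 6 (k = 3 - ((0 + 10)*0 - 3) = 3 - (10*0 - 3) = 3 - (0 - 3) = 3 - 1*(-3) = 3 + 3 = 6)
y(o) = 1/(2*o)
I(d) = 1/(2*d)
P(u) = -5/9 + 2*u/(9*(6 + u)) (P(u) = -5/9 + ((u + u)/(u + 6))/9 = -5/9 + ((2*u)/(6 + u))/9 = -5/9 + (2*u/(6 + u))/9 = -5/9 + 2*u/(9*(6 + u)))
1270068 + P(I(-20)) = 1270068 + (-10 - 1/(2*(-20)))/(3*(6 + (1/2)/(-20))) = 1270068 + (-10 - (-1)/(2*20))/(3*(6 + (1/2)*(-1/20))) = 1270068 + (-10 - 1*(-1/40))/(3*(6 - 1/40)) = 1270068 + (-10 + 1/40)/(3*(239/40)) = 1270068 + (1/3)*(40/239)*(-399/40) = 1270068 - 133/239 = 303546119/239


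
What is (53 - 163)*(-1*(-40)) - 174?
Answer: -4574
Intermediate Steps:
(53 - 163)*(-1*(-40)) - 174 = -110*40 - 174 = -4400 - 174 = -4574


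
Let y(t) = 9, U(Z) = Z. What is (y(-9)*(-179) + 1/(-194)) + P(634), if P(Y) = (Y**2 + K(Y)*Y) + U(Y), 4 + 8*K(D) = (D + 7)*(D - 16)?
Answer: 3084076054/97 ≈ 3.1795e+7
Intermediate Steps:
K(D) = -1/2 + (-16 + D)*(7 + D)/8 (K(D) = -1/2 + ((D + 7)*(D - 16))/8 = -1/2 + ((7 + D)*(-16 + D))/8 = -1/2 + ((-16 + D)*(7 + D))/8 = -1/2 + (-16 + D)*(7 + D)/8)
P(Y) = Y + Y**2 + Y*(-29/2 - 9*Y/8 + Y**2/8) (P(Y) = (Y**2 + (-29/2 - 9*Y/8 + Y**2/8)*Y) + Y = (Y**2 + Y*(-29/2 - 9*Y/8 + Y**2/8)) + Y = Y + Y**2 + Y*(-29/2 - 9*Y/8 + Y**2/8))
(y(-9)*(-179) + 1/(-194)) + P(634) = (9*(-179) + 1/(-194)) + (1/8)*634*(-108 + 634**2 - 1*634) = (-1611 - 1/194) + (1/8)*634*(-108 + 401956 - 634) = -312535/194 + (1/8)*634*401214 = -312535/194 + 63592419/2 = 3084076054/97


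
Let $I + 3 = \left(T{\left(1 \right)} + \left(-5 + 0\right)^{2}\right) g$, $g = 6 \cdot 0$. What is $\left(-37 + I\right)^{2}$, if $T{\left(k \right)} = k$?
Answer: $1600$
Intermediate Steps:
$g = 0$
$I = -3$ ($I = -3 + \left(1 + \left(-5 + 0\right)^{2}\right) 0 = -3 + \left(1 + \left(-5\right)^{2}\right) 0 = -3 + \left(1 + 25\right) 0 = -3 + 26 \cdot 0 = -3 + 0 = -3$)
$\left(-37 + I\right)^{2} = \left(-37 - 3\right)^{2} = \left(-40\right)^{2} = 1600$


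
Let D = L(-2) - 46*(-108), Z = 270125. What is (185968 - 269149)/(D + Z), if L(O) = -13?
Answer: -83181/275080 ≈ -0.30239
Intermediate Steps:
D = 4955 (D = -13 - 46*(-108) = -13 + 4968 = 4955)
(185968 - 269149)/(D + Z) = (185968 - 269149)/(4955 + 270125) = -83181/275080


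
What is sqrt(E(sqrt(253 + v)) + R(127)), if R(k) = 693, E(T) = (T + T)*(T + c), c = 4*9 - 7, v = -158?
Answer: sqrt(883 + 58*sqrt(95)) ≈ 38.057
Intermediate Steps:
c = 29 (c = 36 - 7 = 29)
E(T) = 2*T*(29 + T) (E(T) = (T + T)*(T + 29) = (2*T)*(29 + T) = 2*T*(29 + T))
sqrt(E(sqrt(253 + v)) + R(127)) = sqrt(2*sqrt(253 - 158)*(29 + sqrt(253 - 158)) + 693) = sqrt(2*sqrt(95)*(29 + sqrt(95)) + 693) = sqrt(693 + 2*sqrt(95)*(29 + sqrt(95)))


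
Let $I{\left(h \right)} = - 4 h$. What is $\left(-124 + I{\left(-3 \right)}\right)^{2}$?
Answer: $12544$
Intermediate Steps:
$\left(-124 + I{\left(-3 \right)}\right)^{2} = \left(-124 - -12\right)^{2} = \left(-124 + 12\right)^{2} = \left(-112\right)^{2} = 12544$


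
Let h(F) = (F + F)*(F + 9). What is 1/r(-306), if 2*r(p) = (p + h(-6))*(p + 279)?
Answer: 1/4617 ≈ 0.00021659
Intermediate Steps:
h(F) = 2*F*(9 + F) (h(F) = (2*F)*(9 + F) = 2*F*(9 + F))
r(p) = (-36 + p)*(279 + p)/2 (r(p) = ((p + 2*(-6)*(9 - 6))*(p + 279))/2 = ((p + 2*(-6)*3)*(279 + p))/2 = ((p - 36)*(279 + p))/2 = ((-36 + p)*(279 + p))/2 = (-36 + p)*(279 + p)/2)
1/r(-306) = 1/(-5022 + (½)*(-306)² + (243/2)*(-306)) = 1/(-5022 + (½)*93636 - 37179) = 1/(-5022 + 46818 - 37179) = 1/4617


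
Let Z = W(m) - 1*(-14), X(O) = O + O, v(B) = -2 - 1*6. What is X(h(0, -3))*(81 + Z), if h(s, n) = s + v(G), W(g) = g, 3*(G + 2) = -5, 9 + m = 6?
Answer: -1472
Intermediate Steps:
m = -3 (m = -9 + 6 = -3)
G = -11/3 (G = -2 + (⅓)*(-5) = -2 - 5/3 = -11/3 ≈ -3.6667)
v(B) = -8 (v(B) = -2 - 6 = -8)
h(s, n) = -8 + s (h(s, n) = s - 8 = -8 + s)
X(O) = 2*O
Z = 11 (Z = -3 - 1*(-14) = -3 + 14 = 11)
X(h(0, -3))*(81 + Z) = (2*(-8 + 0))*(81 + 11) = (2*(-8))*92 = -16*92 = -1472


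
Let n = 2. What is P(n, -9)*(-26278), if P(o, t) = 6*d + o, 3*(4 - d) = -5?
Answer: -946008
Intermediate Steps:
d = 17/3 (d = 4 - ⅓*(-5) = 4 + 5/3 = 17/3 ≈ 5.6667)
P(o, t) = 34 + o (P(o, t) = 6*(17/3) + o = 34 + o)
P(n, -9)*(-26278) = (34 + 2)*(-26278) = 36*(-26278) = -946008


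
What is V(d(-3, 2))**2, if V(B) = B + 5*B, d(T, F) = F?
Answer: 144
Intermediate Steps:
V(B) = 6*B
V(d(-3, 2))**2 = (6*2)**2 = 12**2 = 144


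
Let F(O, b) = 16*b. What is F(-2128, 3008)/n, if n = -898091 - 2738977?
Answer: -12032/909267 ≈ -0.013233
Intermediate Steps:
n = -3637068
F(-2128, 3008)/n = (16*3008)/(-3637068) = 48128*(-1/3637068) = -12032/909267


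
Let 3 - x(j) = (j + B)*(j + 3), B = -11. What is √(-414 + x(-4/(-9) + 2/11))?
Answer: I*√3659518/99 ≈ 19.323*I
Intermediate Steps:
x(j) = 3 - (-11 + j)*(3 + j) (x(j) = 3 - (j - 11)*(j + 3) = 3 - (-11 + j)*(3 + j))
√(-414 + x(-4/(-9) + 2/11)) = √(-414 + (36 - (-4/(-9) + 2/11)² + 8*(-4/(-9) + 2/11))) = √(-414 + (36 - (-4*(-⅑) + 2*(1/11))² + 8*(-4*(-⅑) + 2*(1/11)))) = √(-414 + (36 - (4/9 + 2/11)² + 8*(4/9 + 2/11))) = √(-414 + (36 - (62/99)² + 8*(62/99))) = √(-414 + (36 - 1*3844/9801 + 496/99)) = √(-414 + (36 - 3844/9801 + 496/99)) = √(-414 + 398096/9801) = √(-3659518/9801) = I*√3659518/99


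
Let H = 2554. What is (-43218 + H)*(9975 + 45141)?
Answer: -2241237024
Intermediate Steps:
(-43218 + H)*(9975 + 45141) = (-43218 + 2554)*(9975 + 45141) = -40664*55116 = -2241237024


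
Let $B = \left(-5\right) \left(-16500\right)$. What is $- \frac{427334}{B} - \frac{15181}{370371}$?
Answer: $- \frac{26587425569}{5092601250} \approx -5.2208$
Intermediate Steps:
$B = 82500$
$- \frac{427334}{B} - \frac{15181}{370371} = - \frac{427334}{82500} - \frac{15181}{370371} = \left(-427334\right) \frac{1}{82500} - \frac{15181}{370371} = - \frac{213667}{41250} - \frac{15181}{370371} = - \frac{26587425569}{5092601250}$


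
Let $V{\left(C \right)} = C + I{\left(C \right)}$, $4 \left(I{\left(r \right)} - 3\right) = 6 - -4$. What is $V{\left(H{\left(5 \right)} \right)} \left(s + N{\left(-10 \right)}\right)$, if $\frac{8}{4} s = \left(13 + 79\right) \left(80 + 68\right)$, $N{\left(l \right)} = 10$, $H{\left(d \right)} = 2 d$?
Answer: $105679$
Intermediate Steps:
$I{\left(r \right)} = \frac{11}{2}$ ($I{\left(r \right)} = 3 + \frac{6 - -4}{4} = 3 + \frac{6 + 4}{4} = 3 + \frac{1}{4} \cdot 10 = 3 + \frac{5}{2} = \frac{11}{2}$)
$V{\left(C \right)} = \frac{11}{2} + C$ ($V{\left(C \right)} = C + \frac{11}{2} = \frac{11}{2} + C$)
$s = 6808$ ($s = \frac{\left(13 + 79\right) \left(80 + 68\right)}{2} = \frac{92 \cdot 148}{2} = \frac{1}{2} \cdot 13616 = 6808$)
$V{\left(H{\left(5 \right)} \right)} \left(s + N{\left(-10 \right)}\right) = \left(\frac{11}{2} + 2 \cdot 5\right) \left(6808 + 10\right) = \left(\frac{11}{2} + 10\right) 6818 = \frac{31}{2} \cdot 6818 = 105679$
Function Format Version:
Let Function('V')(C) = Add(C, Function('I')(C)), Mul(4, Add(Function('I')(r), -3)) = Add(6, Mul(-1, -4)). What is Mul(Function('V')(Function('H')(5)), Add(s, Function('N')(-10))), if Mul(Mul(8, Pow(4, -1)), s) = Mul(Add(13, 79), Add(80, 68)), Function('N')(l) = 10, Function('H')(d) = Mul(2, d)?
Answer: 105679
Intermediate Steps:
Function('I')(r) = Rational(11, 2) (Function('I')(r) = Add(3, Mul(Rational(1, 4), Add(6, Mul(-1, -4)))) = Add(3, Mul(Rational(1, 4), Add(6, 4))) = Add(3, Mul(Rational(1, 4), 10)) = Add(3, Rational(5, 2)) = Rational(11, 2))
Function('V')(C) = Add(Rational(11, 2), C) (Function('V')(C) = Add(C, Rational(11, 2)) = Add(Rational(11, 2), C))
s = 6808 (s = Mul(Rational(1, 2), Mul(Add(13, 79), Add(80, 68))) = Mul(Rational(1, 2), Mul(92, 148)) = Mul(Rational(1, 2), 13616) = 6808)
Mul(Function('V')(Function('H')(5)), Add(s, Function('N')(-10))) = Mul(Add(Rational(11, 2), Mul(2, 5)), Add(6808, 10)) = Mul(Add(Rational(11, 2), 10), 6818) = Mul(Rational(31, 2), 6818) = 105679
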